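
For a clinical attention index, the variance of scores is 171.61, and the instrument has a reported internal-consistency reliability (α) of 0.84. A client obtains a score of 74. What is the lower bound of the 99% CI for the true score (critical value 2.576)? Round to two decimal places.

σ = 171.61^(1/2) = 13.100
SEM = 13.100 * √(1 − 0.840) = 13.100 * √0.160 ≈ 13.100 * 0.400 ≈ 5.240
Half-width = 2.576*5.240 ≈ 13.498
Lower bound: 74 − 13.498 = 60.502

60.50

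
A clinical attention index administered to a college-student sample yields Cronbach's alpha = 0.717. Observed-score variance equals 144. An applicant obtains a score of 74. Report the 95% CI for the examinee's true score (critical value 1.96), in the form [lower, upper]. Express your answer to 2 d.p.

[61.49, 86.51]

SD = √144 ≈ 12.00000
SEM = 12.00000 · √(1 − 0.71700) = 12.00000 · √0.28300 ≈ 12.00000 · 0.53198 ≈ 6.38373
Margin = 1.96 · 6.38373 ≈ 12.51211
Interval: (61.48789, 86.51211)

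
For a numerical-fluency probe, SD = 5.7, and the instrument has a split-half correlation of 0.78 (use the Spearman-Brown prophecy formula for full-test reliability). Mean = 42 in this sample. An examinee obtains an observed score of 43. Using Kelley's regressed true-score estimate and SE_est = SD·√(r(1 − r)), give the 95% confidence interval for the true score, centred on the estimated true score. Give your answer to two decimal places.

Spearman-Brown: r = 2(0.78) / (1 + 0.78) = 1.5600 / 1.7800 ≈ 0.8764
T̂ = 0.8764(43) + 0.1236(42) ≈ 42.8764
SE_est = 5.7000·√[r(1 − r)] ≈ 1.8760
95% CI: 42.8764 ± 3.6769 ≈ (39.1995, 46.5533)

[39.20, 46.55]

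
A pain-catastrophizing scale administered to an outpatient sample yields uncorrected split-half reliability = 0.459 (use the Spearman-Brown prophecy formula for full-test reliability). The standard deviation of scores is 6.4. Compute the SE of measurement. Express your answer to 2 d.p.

Spearman-Brown: r = 2(0.459) / (1 + 0.459) = 0.9180 / 1.4590 ≈ 0.6292
SEM = 6.4000·√(1 − 0.6292) ≈ 3.8972

3.90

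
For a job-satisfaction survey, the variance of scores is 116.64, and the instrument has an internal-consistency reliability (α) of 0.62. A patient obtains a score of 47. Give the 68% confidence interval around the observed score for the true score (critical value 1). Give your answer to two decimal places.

σ = 116.64^(1/2) = 10.800
The standard error of measurement is 10.800×√(1 − 0.620) ≈ 10.800×0.616 ≈ 6.658.
Margin = 1 × 6.658 ≈ 6.658
68% CI: 47 ± 6.658 = [40.342, 53.658]

[40.34, 53.66]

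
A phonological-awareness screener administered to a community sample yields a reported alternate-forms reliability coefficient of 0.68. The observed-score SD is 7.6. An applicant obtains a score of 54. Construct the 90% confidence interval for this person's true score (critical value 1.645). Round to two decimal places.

[46.93, 61.07]

SEM = 7.600 * √(1 − 0.680) = 7.600 * √0.320 ≈ 7.600 * 0.566 ≈ 4.299
Margin = 1.645 * 4.299 ≈ 7.072
Interval: (46.928, 61.072)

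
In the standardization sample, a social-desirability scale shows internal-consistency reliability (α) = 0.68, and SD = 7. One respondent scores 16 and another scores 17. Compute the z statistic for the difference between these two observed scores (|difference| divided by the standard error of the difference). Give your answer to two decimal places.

SEM = 7.00000·√(1 − 0.68000) ≈ 3.95980
SE_diff = √2 · SEM ≈ 5.60000
z = |16 − 17| / 5.60000 = 1 / 5.60000 ≈ 0.17857

0.18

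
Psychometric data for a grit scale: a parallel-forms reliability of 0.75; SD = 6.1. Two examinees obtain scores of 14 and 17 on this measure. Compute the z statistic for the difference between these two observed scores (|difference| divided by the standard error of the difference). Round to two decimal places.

SEM = 6.1000 * √(1 − 0.7500) = 6.1000 * √0.2500 ≈ 6.1000 * 0.5000 ≈ 3.0500
SE_diff = SEM * √2 ≈ 3.0500 * 1.4142 ≈ 4.3134
z = 3 / 4.3134 ≈ 0.6955

0.70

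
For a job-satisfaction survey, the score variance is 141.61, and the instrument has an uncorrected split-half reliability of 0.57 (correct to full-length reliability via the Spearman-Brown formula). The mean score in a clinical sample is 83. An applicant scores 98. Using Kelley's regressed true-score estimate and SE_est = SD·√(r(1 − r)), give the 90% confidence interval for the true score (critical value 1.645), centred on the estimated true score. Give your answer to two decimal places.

[85.16, 102.62]

SD = √141.61 = 11.90000
r_full = 2·0.57 / (1 + 0.57) ≈ 0.72611
T̂ = r·X + (1 − r)·M = 0.72611×98 + 0.27389×83 ≈ 71.15924 + 22.73248 ≈ 93.89172
SE_est = SD × √(r(1 − r)) = 11.90000 × √0.19887 ≈ 11.90000 × 0.44595 ≈ 5.30682
90% CI: 93.89172 ± 8.72971 ≈ (85.16201, 102.62143)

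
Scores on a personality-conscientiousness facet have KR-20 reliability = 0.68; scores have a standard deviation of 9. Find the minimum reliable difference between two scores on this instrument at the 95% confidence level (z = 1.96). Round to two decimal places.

14.11

The standard error of measurement is 9.0000×√(1 − 0.6800) ≈ 9.0000×0.5657 ≈ 5.0912.
SE_diff = √2 × SEM ≈ 7.2000
Minimum reliable difference = 1.96 × SE_diff ≈ 1.96 × 7.2000 ≈ 14.1120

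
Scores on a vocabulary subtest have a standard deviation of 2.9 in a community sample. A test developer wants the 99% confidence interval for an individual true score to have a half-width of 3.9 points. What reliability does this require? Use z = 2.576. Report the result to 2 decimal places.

SEM needed = half-width / z = 3.9/2.576 ≈ 1.5140
r = 1 − (1.5140/2.9)² ≈ 1 − 0.2725 ≈ 0.7275

0.73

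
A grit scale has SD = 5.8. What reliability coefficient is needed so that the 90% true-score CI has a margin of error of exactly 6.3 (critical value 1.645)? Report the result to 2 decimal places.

0.56

SEM needed = half-width / z = 6.3/1.645 ≈ 3.830
r = 1 − (SEM / SD)² = 1 − (3.830 / 5.8)² ≈ 1 − 0.436 ≈ 0.564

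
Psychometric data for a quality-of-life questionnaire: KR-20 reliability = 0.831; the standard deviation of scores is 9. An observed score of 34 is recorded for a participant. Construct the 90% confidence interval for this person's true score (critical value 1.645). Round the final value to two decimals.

[27.91, 40.09]

SEM = 9.000 · √(1 − 0.831) = 9.000 · √0.169 ≈ 9.000 · 0.411 ≈ 3.700
Margin = 1.645 · 3.700 ≈ 6.086
Interval: (27.914, 40.086)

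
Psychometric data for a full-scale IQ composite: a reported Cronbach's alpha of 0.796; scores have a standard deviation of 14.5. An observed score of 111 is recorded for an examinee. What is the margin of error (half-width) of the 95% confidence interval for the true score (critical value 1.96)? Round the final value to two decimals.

SEM = 14.500 * √(1 − 0.796) = 14.500 * √0.204 ≈ 14.500 * 0.452 ≈ 6.549
Half-width = 1.96*6.549 ≈ 12.836

12.84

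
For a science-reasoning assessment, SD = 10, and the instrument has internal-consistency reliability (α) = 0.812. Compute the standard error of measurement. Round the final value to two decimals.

4.34

The standard error of measurement is 10.0000×√(1 − 0.8120) ≃ 10.0000×0.4336 ≃ 4.3359.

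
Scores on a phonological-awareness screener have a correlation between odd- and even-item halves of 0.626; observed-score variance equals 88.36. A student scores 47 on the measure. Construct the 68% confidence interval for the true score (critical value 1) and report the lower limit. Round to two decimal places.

42.49

σ = 88.36^(1/2) = 9.400
r_full = 2·0.626 / (1 + 0.626) ≈ 0.770
SEM = 9.400·√(1 − 0.770) ≈ 4.508
Margin = 1 · 4.508 ≈ 4.508
Lower bound: 47 − 4.508 = 42.492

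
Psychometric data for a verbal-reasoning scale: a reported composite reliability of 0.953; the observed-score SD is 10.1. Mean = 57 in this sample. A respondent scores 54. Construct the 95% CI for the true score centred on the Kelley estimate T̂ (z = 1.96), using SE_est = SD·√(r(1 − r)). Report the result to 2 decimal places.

Estimated true score = 0.9530*54 + (1 − 0.9530)*57 ≈ 54.1410
SE_est = 10.1000·√[r(1 − r)] ≈ 2.1376
CI = 54.1410 ± 1.96 * 2.1376 → [49.9514, 58.3306]

[49.95, 58.33]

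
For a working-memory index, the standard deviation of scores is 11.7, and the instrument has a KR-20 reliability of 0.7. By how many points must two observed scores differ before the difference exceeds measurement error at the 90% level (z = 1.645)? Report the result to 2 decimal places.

14.91

SEM = 11.7000*√(1 − 0.7000) ≈ 6.4084
SE_diff = SEM * √2 ≈ 6.4084 * 1.4142 ≈ 9.0628
Smallest detectable difference = 1.645*9.0628 ≈ 14.9083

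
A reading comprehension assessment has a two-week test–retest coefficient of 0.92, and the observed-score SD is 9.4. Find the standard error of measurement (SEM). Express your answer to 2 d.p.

SEM = 9.4000 * √(1 − 0.9200) = 9.4000 * √0.0800 ≈ 9.4000 * 0.2828 ≈ 2.6587

2.66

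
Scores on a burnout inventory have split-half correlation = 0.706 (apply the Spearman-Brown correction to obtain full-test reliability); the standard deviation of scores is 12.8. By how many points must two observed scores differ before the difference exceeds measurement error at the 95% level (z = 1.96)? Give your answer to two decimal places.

14.73

Full-length reliability (Spearman-Brown) = 2(0.706)/(1+0.706) ≈ 0.8277
SEM = 12.8000*√(1 − 0.8277) ≈ 5.3137
Standard error of the difference = 5.3137·√2 ≈ 7.5147
Minimum reliable difference = 1.96 * SE_diff ≈ 1.96 * 7.5147 ≈ 14.7287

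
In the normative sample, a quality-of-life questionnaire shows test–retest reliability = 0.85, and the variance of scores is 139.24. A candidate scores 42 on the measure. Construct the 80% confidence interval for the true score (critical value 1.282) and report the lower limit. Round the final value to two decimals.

SD = √139.24 = 11.800
SEM = 11.800 × √(1 − 0.850) = 11.800 × √0.150 ≈ 11.800 × 0.387 ≈ 4.570
Half-width = 1.282×4.570 ≈ 5.859
Lower bound: 42 − 5.859 = 36.141

36.14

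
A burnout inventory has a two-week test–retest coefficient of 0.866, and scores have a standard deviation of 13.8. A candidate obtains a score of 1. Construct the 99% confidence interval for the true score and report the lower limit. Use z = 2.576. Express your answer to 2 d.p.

SEM = 13.8000 × √(1 − 0.8660) = 13.8000 × √0.1340 ≃ 13.8000 × 0.3661 ≃ 5.0516
Margin = 2.576 × 5.0516 ≃ 13.0130
Lower limit = 1 − 13.0130 ≃ -12.0130

-12.01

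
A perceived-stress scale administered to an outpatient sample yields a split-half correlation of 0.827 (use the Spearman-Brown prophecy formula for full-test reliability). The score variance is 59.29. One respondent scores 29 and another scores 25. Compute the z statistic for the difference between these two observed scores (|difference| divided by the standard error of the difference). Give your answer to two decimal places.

SD = √59.29 = 7.70000
r_full = 2·0.827 / (1 + 0.827) ≃ 0.90531
SEM = 7.70000·√(1 − 0.90531) ≃ 2.36943
SE_diff = SEM · √2 ≃ 2.36943 · 1.41421 ≃ 3.35088
z = |29 − 25| / 3.35088 = 4 / 3.35088 ≃ 1.19371

1.19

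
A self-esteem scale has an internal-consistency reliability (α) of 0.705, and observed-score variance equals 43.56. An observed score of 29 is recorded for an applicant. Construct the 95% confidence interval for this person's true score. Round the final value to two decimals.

SD = √43.56 = 6.600
SEM = 6.600·√(1 − 0.705) ≈ 3.585
Margin = 1.96 · 3.585 ≈ 7.026
95% CI: 29 ± 7.026 = [21.974, 36.026]

[21.97, 36.03]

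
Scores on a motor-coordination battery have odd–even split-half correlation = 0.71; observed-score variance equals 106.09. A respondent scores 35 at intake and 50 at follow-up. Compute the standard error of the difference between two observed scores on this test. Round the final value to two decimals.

σ = 106.09^(1/2) = 10.300
r_full = 2·0.71 / (1 + 0.71) ≃ 0.830
SEM = 10.300 × √(1 − 0.830) = 10.300 × √0.170 ≃ 10.300 × 0.412 ≃ 4.242
SE_diff = SEM × √2 ≃ 4.242 × 1.414 ≃ 5.999

6.00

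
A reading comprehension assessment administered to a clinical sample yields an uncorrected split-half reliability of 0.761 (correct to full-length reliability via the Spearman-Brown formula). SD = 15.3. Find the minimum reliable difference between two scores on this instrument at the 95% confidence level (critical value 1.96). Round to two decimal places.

Full-length reliability (Spearman-Brown) = 2(0.761)/(1+0.761) ≃ 0.8643
SEM = 15.3000 · √(1 − 0.8643) = 15.3000 · √0.1357 ≃ 15.3000 · 0.3684 ≃ 5.6365
Standard error of the difference = 5.6365·√2 ≃ 7.9712
Smallest detectable difference = 1.96·7.9712 ≃ 15.6236

15.62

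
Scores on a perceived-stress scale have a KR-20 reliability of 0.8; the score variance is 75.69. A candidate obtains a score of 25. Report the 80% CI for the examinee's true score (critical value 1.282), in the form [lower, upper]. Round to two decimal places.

σ = 75.69^(1/2) = 8.7000
SEM = 8.7000 * √(1 − 0.8000) = 8.7000 * √0.2000 ≃ 8.7000 * 0.4472 ≃ 3.8908
Margin = 1.282 * 3.8908 ≃ 4.9880
Interval: (20.0120, 29.9880)

[20.01, 29.99]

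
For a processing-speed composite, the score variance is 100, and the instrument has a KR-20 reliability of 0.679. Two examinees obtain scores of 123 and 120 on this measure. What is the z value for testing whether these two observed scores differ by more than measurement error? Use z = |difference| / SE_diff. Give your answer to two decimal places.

SD = √100 ≃ 10.0000
SEM = 10.0000·√(1 − 0.6790) ≃ 5.6657
SE_diff = SEM · √2 ≃ 5.6657 · 1.4142 ≃ 8.0125
z = |123 − 120| / 8.0125 = 3 / 8.0125 ≃ 0.3744

0.37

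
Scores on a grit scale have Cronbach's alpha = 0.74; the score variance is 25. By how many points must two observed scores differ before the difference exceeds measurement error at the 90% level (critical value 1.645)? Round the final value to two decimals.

SD = √25 ≃ 5.000
The standard error of measurement is 5.000*√(1 − 0.740) ≃ 5.000*0.510 ≃ 2.550.
SE_diff = √2 * SEM ≃ 3.606
Smallest detectable difference = 1.645*3.606 ≃ 5.931

5.93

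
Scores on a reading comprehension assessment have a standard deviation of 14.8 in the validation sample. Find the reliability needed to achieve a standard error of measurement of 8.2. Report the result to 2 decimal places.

r = 1 − (SEM / SD)² = 1 − (8.200 / 14.8)² ≈ 1 − 0.307 ≈ 0.693

0.69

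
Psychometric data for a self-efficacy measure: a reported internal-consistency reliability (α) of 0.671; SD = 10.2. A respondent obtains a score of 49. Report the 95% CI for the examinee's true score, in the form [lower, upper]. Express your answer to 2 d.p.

[37.53, 60.47]

SEM = 10.2000 × √(1 − 0.6710) = 10.2000 × √0.3290 ≈ 10.2000 × 0.5736 ≈ 5.8506
1.96 × SEM ≈ 11.4671
CI = 49 ± 11.4671 → [37.5329, 60.4671]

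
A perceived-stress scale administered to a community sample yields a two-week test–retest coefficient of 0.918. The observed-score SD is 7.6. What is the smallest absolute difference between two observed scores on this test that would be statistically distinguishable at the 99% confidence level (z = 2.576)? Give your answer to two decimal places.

The standard error of measurement is 7.600×√(1 − 0.918) ≈ 7.600×0.286 ≈ 2.176.
SE_diff = SEM × √2 ≈ 2.176 × 1.414 ≈ 3.078
Minimum reliable difference = 2.576 × SE_diff ≈ 2.576 × 3.078 ≈ 7.928

7.93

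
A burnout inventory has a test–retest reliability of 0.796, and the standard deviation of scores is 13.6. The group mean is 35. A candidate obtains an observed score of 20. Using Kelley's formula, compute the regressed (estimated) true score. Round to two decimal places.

T̂ = 0.79600(20) + 0.20400(35) ≈ 23.06000

23.06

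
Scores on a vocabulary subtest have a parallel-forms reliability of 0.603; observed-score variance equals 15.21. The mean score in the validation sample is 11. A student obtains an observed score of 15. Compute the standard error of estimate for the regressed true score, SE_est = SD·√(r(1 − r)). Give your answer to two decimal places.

1.91

SD = √15.21 ≈ 3.9000
SE_est = SD · √(r(1 − r)) = 3.9000 · √0.2394 ≈ 3.9000 · 0.4893 ≈ 1.9082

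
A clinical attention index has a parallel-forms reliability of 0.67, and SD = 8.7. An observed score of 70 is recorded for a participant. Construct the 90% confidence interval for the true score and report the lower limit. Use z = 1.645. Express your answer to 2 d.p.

61.78

SEM = 8.7000 · √(1 − 0.6700) = 8.7000 · √0.3300 ≈ 8.7000 · 0.5745 ≈ 4.9978
Half-width = 1.645·4.9978 ≈ 8.2213
Lower bound: 70 − 8.2213 = 61.7787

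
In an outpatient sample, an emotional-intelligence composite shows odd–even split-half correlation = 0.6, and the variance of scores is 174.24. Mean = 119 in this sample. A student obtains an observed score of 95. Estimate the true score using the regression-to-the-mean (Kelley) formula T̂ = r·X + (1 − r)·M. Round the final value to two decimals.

101.00

Spearman-Brown: r = 2(0.6) / (1 + 0.6) = 1.2000 / 1.6000 ≈ 0.7500
T̂ = r·X + (1 − r)·M = 0.7500·95 + 0.2500·119 = 71.2500 + 29.7500 ≈ 101.0000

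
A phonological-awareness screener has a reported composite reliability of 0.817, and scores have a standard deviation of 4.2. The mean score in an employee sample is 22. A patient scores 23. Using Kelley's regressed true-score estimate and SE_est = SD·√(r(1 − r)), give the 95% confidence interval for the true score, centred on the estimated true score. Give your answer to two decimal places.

[19.63, 26.00]

Estimated true score = 0.817*23 + (1 − 0.817)*22 ≈ 22.817
SE_est = SD * √(r(1 − r)) = 4.200 * √0.150 ≈ 4.200 * 0.387 ≈ 1.624
CI = 22.817 ± 1.96 * 1.624 → [19.634, 26.000]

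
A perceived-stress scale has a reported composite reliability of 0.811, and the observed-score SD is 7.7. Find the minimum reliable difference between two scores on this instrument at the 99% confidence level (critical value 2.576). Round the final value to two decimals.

The standard error of measurement is 7.70000*√(1 − 0.81100) ≈ 7.70000*0.43474 ≈ 3.34751.
Standard error of the difference = 3.34751·√2 ≈ 4.73409
Smallest detectable difference = 2.576*4.73409 ≈ 12.19502

12.20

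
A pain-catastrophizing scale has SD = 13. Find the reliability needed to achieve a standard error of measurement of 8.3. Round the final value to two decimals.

r = 1 − (8.3000/13)² ≈ 1 − 0.4076 ≈ 0.5924

0.59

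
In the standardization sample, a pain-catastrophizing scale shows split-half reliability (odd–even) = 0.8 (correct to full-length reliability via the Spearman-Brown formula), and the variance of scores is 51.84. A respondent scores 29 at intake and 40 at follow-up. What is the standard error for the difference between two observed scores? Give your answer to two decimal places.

3.39

SD = √51.84 ≈ 7.20000
Spearman-Brown: r = 2(0.8) / (1 + 0.8) = 1.60000 / 1.80000 ≈ 0.88889
SEM = 7.20000 * √(1 − 0.88889) = 7.20000 * √0.11111 ≈ 7.20000 * 0.33333 ≈ 2.40000
Standard error of the difference = 2.40000·√2 ≈ 3.39411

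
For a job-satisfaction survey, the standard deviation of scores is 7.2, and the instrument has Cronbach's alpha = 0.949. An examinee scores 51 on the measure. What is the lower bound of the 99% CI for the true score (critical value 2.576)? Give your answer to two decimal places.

SEM = 7.2000*√(1 − 0.9490) ≈ 1.6260
Half-width = 2.576*1.6260 ≈ 4.1885
Lower bound: 51 − 4.1885 = 46.8115

46.81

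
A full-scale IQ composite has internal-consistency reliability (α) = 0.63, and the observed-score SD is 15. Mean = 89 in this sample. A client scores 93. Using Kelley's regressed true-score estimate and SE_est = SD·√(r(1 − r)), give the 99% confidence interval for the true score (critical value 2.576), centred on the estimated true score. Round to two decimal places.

T̂ = r·X + (1 − r)·M = 0.63000*93 + 0.37000*89 = 58.59000 + 32.93000 ≃ 91.52000
SE_est = SD * √(r(1 − r)) = 15.00000 * √0.23310 ≃ 15.00000 * 0.48280 ≃ 7.24206
99% CI: 91.52000 ± 18.65556 ≃ (72.86444, 110.17556)

[72.86, 110.18]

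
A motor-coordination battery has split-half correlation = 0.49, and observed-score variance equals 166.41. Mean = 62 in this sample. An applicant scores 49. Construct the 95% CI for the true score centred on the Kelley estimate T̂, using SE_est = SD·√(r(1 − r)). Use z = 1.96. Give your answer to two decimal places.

[41.45, 65.45]

σ = 166.41^(1/2) = 12.900
r_full = 2·0.49 / (1 + 0.49) ≈ 0.658
T̂ = 0.658(49) + 0.342(62) ≈ 53.450
SE_est = SD · √(r(1 − r)) = 12.900 · √0.225 ≈ 12.900 · 0.474 ≈ 6.121
CI = 53.450 ± 1.96 · 6.121 → [41.453, 65.446]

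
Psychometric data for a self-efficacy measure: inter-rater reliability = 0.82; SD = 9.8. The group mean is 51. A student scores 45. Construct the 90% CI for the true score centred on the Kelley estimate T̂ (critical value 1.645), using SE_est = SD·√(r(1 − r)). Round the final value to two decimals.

T̂ = r·X + (1 − r)·M = 0.8200*45 + 0.1800*51 = 36.9000 + 9.1800 ≃ 46.0800
SE_est = SD * √(r(1 − r)) = 9.8000 * √0.1476 ≃ 9.8000 * 0.3842 ≃ 3.7650
CI = 46.0800 ± 1.645 * 3.7650 → [39.8865, 52.2735]

[39.89, 52.27]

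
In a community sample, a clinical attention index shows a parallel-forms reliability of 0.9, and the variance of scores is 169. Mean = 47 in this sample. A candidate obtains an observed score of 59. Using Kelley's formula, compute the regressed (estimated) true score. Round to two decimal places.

57.80

T̂ = r·X + (1 − r)·M = 0.9000*59 + 0.1000*47 = 53.1000 + 4.7000 ≈ 57.8000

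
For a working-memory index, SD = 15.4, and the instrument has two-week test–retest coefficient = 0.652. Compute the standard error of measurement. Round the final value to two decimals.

SEM = 15.4000 * √(1 − 0.6520) = 15.4000 * √0.3480 ≈ 15.4000 * 0.5899 ≈ 9.0847

9.08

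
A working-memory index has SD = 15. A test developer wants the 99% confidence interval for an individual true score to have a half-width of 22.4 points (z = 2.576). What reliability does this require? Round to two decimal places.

Required SEM = 22.4 / 2.576 ≈ 8.696
Required reliability = 1 − (SEM/SD)² = 1 − 0.336 ≈ 0.664

0.66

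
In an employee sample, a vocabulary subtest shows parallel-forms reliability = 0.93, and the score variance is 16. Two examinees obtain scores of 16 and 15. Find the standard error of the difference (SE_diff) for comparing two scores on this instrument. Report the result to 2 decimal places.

1.50

σ = 16^(1/2) = 4.0000
SEM = 4.0000·√(1 − 0.9300) ≈ 1.0583
SE_diff = SEM · √2 ≈ 1.0583 · 1.4142 ≈ 1.4967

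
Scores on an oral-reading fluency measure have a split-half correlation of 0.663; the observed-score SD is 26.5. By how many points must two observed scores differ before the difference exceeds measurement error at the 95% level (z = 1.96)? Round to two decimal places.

Spearman-Brown: r = 2(0.663) / (1 + 0.663) = 1.326 / 1.663 ≈ 0.797
SEM = 26.500 * √(1 − 0.797) = 26.500 * √0.203 ≈ 26.500 * 0.450 ≈ 11.929
Standard error of the difference = 11.929·√2 ≈ 16.871
Minimum reliable difference = 1.96 * SE_diff ≈ 1.96 * 16.871 ≈ 33.066

33.07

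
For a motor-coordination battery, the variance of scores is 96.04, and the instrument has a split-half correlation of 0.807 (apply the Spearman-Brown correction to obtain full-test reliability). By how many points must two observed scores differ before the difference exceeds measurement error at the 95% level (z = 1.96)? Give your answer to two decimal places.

8.88

σ = 96.04^(1/2) = 9.80000
r_full = 2·0.807 / (1 + 0.807) ≈ 0.89319
SEM = 9.80000*√(1 − 0.89319) ≈ 3.20277
SE_diff = √2 * SEM ≈ 4.52940
Minimum reliable difference = 1.96 * SE_diff ≈ 1.96 * 4.52940 ≈ 8.87762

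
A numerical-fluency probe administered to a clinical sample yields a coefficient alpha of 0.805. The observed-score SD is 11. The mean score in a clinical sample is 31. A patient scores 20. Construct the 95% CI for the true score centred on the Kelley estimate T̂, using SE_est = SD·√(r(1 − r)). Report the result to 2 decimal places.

T̂ = r·X + (1 − r)·M = 0.8050·20 + 0.1950·31 = 16.1000 + 6.0450 ≈ 22.1450
SE_est = SD · √(r(1 − r)) = 11.0000 · √0.1570 ≈ 11.0000 · 0.3962 ≈ 4.3582
95% CI: 22.1450 ± 8.5421 ≈ (13.6029, 30.6871)

[13.60, 30.69]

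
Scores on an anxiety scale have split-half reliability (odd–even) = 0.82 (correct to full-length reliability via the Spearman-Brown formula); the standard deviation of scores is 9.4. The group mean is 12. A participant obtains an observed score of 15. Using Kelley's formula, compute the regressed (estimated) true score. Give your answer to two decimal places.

14.70

Full-length reliability (Spearman-Brown) = 2(0.82)/(1+0.82) ≃ 0.9011
T̂ = 0.9011(15) + 0.0989(12) ≃ 14.7033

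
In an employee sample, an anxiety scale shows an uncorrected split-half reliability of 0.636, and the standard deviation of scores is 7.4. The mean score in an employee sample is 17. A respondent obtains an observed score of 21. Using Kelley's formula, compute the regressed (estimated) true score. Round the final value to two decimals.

20.11

Full-length reliability (Spearman-Brown) = 2(0.636)/(1+0.636) ≈ 0.7775
T̂ = 0.7775(21) + 0.2225(17) ≈ 20.1100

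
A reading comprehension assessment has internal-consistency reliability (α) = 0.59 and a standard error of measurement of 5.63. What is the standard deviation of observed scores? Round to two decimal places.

SD = SEM / √(1 − r) = 5.63 / √0.4100 ≃ 5.63 / 0.6403 ≃ 8.7926

8.79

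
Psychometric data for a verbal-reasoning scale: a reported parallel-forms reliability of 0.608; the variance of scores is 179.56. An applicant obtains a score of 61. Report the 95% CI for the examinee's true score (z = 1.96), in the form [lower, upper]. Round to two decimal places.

[44.56, 77.44]

σ = 179.56^(1/2) = 13.40000
SEM = 13.40000 * √(1 − 0.60800) = 13.40000 * √0.39200 ≈ 13.40000 * 0.62610 ≈ 8.38973
Margin = 1.96 * 8.38973 ≈ 16.44387
Interval: (44.55613, 77.44387)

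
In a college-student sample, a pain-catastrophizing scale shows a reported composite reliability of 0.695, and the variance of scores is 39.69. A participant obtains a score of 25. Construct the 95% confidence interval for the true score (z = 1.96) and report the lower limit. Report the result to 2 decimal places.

σ = 39.69^(1/2) = 6.30000
SEM = 6.30000 × √(1 − 0.69500) = 6.30000 × √0.30500 ≈ 6.30000 × 0.55227 ≈ 3.47929
Half-width = 1.96×3.47929 ≈ 6.81941
Lower bound: 25 − 6.81941 = 18.18059

18.18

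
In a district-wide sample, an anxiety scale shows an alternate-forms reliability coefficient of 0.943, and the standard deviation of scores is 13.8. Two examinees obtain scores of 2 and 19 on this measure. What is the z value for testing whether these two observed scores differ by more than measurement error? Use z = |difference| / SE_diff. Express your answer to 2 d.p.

The standard error of measurement is 13.8000×√(1 − 0.9430) ≈ 13.8000×0.2387 ≈ 3.2947.
Standard error of the difference = 3.2947·√2 ≈ 4.6594
z = 17 / 4.6594 ≈ 3.6485

3.65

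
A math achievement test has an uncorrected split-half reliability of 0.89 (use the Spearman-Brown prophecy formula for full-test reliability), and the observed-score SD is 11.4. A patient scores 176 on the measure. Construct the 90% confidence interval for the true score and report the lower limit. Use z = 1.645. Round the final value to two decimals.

r_full = 2·0.89 / (1 + 0.89) ≈ 0.9418
SEM = 11.4000*√(1 − 0.9418) ≈ 2.7502
1.645 * SEM ≈ 4.5241
Lower limit = 176 − 4.5241 ≈ 171.4759

171.48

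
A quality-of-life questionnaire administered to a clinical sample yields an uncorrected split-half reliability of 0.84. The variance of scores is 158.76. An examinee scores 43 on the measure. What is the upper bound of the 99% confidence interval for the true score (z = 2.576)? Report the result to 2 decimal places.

52.57

σ = 158.76^(1/2) = 12.60000
r_full = 2·0.84 / (1 + 0.84) ≈ 0.91304
The standard error of measurement is 12.60000×√(1 − 0.91304) ≈ 12.60000×0.29488 ≈ 3.71554.
2.576 × SEM ≈ 9.57122
Upper limit = 43 + 9.57122 ≈ 52.57122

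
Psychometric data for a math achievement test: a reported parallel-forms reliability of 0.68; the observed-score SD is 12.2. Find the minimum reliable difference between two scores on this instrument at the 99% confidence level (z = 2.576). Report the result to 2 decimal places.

The standard error of measurement is 12.200·√(1 − 0.680) ≈ 12.200·0.566 ≈ 6.901.
SE_diff = SEM · √2 ≈ 6.901 · 1.414 ≈ 9.760
Smallest detectable difference = 2.576·9.760 ≈ 25.142

25.14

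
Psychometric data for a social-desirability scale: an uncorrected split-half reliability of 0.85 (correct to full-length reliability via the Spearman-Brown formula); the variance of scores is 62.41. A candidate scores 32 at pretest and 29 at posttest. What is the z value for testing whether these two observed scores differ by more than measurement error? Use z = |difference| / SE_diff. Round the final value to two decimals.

SD = √62.41 = 7.900
Full-length reliability (Spearman-Brown) = 2(0.85)/(1+0.85) ≈ 0.919
SEM = 7.900·√(1 − 0.919) ≈ 2.250
SE_diff = √2 · SEM ≈ 3.181
z = 3 / 3.181 ≈ 0.943

0.94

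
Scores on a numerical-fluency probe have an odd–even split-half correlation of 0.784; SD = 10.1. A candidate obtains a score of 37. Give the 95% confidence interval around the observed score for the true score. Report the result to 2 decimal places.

[30.11, 43.89]

Spearman-Brown: r = 2(0.784) / (1 + 0.784) = 1.568 / 1.784 ≃ 0.879
The standard error of measurement is 10.100*√(1 − 0.879) ≃ 10.100*0.348 ≃ 3.514.
Margin = 1.96 * 3.514 ≃ 6.888
CI = 37 ± 6.888 → [30.112, 43.888]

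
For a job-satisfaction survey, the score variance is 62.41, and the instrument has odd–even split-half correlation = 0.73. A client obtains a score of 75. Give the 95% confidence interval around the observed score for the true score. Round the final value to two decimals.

σ = 62.41^(1/2) = 7.900
Spearman-Brown: r = 2(0.73) / (1 + 0.73) = 1.460 / 1.730 ≈ 0.844
SEM = 7.900 · √(1 − 0.844) = 7.900 · √0.156 ≈ 7.900 · 0.395 ≈ 3.121
1.96 · SEM ≈ 6.117
Interval: (68.883, 81.117)

[68.88, 81.12]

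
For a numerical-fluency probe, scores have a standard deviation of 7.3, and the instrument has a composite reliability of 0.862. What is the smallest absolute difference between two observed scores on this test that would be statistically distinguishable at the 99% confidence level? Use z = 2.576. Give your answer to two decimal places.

SEM = 7.300·√(1 − 0.862) ≈ 2.712
Standard error of the difference = 2.712·√2 ≈ 3.835
Minimum reliable difference = 2.576 · SE_diff ≈ 2.576 · 3.835 ≈ 9.879

9.88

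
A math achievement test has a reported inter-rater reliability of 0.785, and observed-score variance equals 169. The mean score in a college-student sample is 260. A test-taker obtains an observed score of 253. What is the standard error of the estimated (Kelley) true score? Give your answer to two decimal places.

σ = 169^(1/2) = 13.00000
SE_est = 13.00000*√(0.78500*0.21500) ≈ 5.34069

5.34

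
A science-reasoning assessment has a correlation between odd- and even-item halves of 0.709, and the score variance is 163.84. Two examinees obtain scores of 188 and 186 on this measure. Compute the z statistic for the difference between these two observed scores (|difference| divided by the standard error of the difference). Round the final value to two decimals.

0.27

SD = √163.84 ≈ 12.80000
Spearman-Brown: r = 2(0.709) / (1 + 0.709) = 1.41800 / 1.70900 ≈ 0.82972
SEM = 12.80000 · √(1 − 0.82972) = 12.80000 · √0.17028 ≈ 12.80000 · 0.41264 ≈ 5.28184
SE_diff = SEM · √2 ≈ 5.28184 · 1.41421 ≈ 7.46965
z = 2 / 7.46965 ≈ 0.26775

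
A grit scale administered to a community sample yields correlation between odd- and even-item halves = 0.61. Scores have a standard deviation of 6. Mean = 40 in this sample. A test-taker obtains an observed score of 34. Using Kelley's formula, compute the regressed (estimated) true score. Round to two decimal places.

Spearman-Brown: r = 2(0.61) / (1 + 0.61) = 1.2200 / 1.6100 ≈ 0.7578
T̂ = 0.7578(34) + 0.2422(40) ≈ 35.4534

35.45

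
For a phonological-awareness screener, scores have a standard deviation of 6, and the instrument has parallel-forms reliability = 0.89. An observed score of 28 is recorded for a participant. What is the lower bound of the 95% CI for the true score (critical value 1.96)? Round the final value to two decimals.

SEM = 6.00000·√(1 − 0.89000) ≃ 1.98997
Margin = 1.96 · 1.98997 ≃ 3.90035
Lower bound: 28 − 3.90035 = 24.09965

24.10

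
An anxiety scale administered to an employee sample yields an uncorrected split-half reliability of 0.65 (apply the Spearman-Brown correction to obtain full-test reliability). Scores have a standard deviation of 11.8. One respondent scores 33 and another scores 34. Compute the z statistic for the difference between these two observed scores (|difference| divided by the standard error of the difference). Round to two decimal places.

Spearman-Brown: r = 2(0.65) / (1 + 0.65) = 1.3000 / 1.6500 ≈ 0.7879
SEM = 11.8000·√(1 − 0.7879) ≈ 5.4347
SE_diff = √2 · SEM ≈ 7.6858
z = |33 − 34| / 7.6858 = 1 / 7.6858 ≈ 0.1301

0.13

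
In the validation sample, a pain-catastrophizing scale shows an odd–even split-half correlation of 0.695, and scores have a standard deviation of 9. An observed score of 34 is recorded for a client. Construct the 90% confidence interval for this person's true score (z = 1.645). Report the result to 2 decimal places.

[27.72, 40.28]

Full-length reliability (Spearman-Brown) = 2(0.695)/(1+0.695) ≈ 0.82006
SEM = 9.00000 · √(1 − 0.82006) = 9.00000 · √0.17994 ≈ 9.00000 · 0.42419 ≈ 3.81775
Half-width = 1.645·3.81775 ≈ 6.28020
90% CI: 34 ± 6.28020 = [27.71980, 40.28020]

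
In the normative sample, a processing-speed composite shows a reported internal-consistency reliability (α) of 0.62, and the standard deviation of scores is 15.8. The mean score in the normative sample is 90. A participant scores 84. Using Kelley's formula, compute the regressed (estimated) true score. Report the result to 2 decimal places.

Estimated true score = 0.62000·84 + (1 − 0.62000)·90 ≃ 86.28000

86.28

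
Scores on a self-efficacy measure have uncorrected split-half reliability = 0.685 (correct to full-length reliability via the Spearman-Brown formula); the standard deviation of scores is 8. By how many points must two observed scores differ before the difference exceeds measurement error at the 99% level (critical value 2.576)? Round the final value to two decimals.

r_full = 2·0.685 / (1 + 0.685) ≈ 0.813
SEM = 8.000 × √(1 − 0.813) = 8.000 × √0.187 ≈ 8.000 × 0.432 ≈ 3.459
SE_diff = √2 × SEM ≈ 4.892
Smallest detectable difference = 2.576×4.892 ≈ 12.601

12.60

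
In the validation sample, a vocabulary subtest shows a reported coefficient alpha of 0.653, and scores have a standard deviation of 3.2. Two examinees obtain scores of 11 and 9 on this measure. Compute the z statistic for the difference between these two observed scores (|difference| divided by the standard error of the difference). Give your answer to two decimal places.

0.75

SEM = 3.2000·√(1 − 0.6530) ≈ 1.8850
SE_diff = SEM · √2 ≈ 1.8850 · 1.4142 ≈ 2.6658
z = 2 / 2.6658 ≈ 0.7502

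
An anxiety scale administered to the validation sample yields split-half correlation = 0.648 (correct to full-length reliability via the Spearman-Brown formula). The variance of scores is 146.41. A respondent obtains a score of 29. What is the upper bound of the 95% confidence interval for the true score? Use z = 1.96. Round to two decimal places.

39.96

σ = 146.41^(1/2) = 12.1000
r_full = 2·0.648 / (1 + 0.648) ≈ 0.7864
SEM = 12.1000 · √(1 − 0.7864) = 12.1000 · √0.2136 ≈ 12.1000 · 0.4622 ≈ 5.5921
1.96 · SEM ≈ 10.9606
Upper limit = 29 + 10.9606 ≈ 39.9606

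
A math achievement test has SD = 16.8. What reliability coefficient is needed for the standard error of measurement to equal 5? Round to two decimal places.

r = 1 − (5.0000/16.8)² ≃ 1 − 0.0886 ≃ 0.9114

0.91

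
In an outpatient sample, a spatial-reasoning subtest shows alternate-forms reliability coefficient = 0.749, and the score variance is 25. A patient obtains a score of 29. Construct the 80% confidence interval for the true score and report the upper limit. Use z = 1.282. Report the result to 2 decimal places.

32.21

SD = √25 = 5.000
The standard error of measurement is 5.000·√(1 − 0.749) ≈ 5.000·0.501 ≈ 2.505.
Margin = 1.282 · 2.505 ≈ 3.211
Upper limit = 29 + 3.211 ≈ 32.211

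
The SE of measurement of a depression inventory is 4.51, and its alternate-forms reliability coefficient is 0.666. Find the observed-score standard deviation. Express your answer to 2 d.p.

SD = SEM / √(1 − r) = 4.51 / √0.33400 ≈ 4.51 / 0.57793 ≈ 7.80375

7.80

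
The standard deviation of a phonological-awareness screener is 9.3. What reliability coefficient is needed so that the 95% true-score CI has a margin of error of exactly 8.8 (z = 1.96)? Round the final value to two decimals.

0.77

Required SEM = 8.8 / 1.96 ≈ 4.4898
r = 1 − (4.4898/9.3)² ≈ 1 − 0.2331 ≈ 0.7669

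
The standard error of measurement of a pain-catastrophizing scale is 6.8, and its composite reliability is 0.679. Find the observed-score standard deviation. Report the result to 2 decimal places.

12.00

SD = 6.8 / √(1 − 0.679) ≃ 12.002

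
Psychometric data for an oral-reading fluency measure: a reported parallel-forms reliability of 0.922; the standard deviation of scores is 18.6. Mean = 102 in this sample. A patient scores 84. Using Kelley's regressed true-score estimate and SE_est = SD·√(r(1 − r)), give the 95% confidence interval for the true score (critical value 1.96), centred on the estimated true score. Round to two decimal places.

Estimated true score = 0.9220·84 + (1 − 0.9220)·102 ≈ 85.4040
SE_est = 18.6000·√(0.9220·0.0780) ≈ 4.9880
CI = 85.4040 ± 1.96 · 4.9880 → [75.6275, 95.1805]

[75.63, 95.18]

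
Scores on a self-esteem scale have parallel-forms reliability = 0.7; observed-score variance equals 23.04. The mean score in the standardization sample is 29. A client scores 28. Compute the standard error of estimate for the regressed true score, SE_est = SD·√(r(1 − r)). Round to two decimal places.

SD = √23.04 = 4.8000
SE_est = SD × √(r(1 − r)) = 4.8000 × √0.2100 ≈ 4.8000 × 0.4583 ≈ 2.1996

2.20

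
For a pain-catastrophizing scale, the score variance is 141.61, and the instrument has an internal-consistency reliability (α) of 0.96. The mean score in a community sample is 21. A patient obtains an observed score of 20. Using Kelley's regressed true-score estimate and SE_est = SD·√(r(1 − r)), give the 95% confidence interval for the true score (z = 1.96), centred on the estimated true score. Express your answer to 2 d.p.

SD = √141.61 = 11.90000
Estimated true score = 0.96000·20 + (1 − 0.96000)·21 ≈ 20.04000
SE_est = SD · √(r(1 − r)) = 11.90000 · √0.03840 ≈ 11.90000 · 0.19596 ≈ 2.33191
95% CI: 20.04000 ± 4.57055 ≈ (15.46945, 24.61055)

[15.47, 24.61]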